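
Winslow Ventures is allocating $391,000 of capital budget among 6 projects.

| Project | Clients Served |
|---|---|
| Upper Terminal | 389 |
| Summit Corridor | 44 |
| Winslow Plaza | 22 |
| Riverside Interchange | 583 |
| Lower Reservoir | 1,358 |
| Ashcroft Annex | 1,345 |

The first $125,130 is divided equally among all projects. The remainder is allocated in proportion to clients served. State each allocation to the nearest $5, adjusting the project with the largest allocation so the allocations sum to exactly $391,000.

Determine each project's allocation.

First tranche $125,130 split equally: $20,855 each.
Remainder $265,870 by clients served (total 3,741): Upper Terminal 27,645.93 → $27,645; Summit Corridor 3,127.05 → $3,125; Winslow Plaza 1,563.52 → $1,565; Riverside Interchange 41,433.36 → $41,435; Lower Reservoir 96,512.02 → $96,510; Ashcroft Annex 95,588.12 → $95,590.
Totals: Upper Terminal $20,855 + $27,645 = $48,500; Summit Corridor $20,855 + $3,125 = $23,980; Winslow Plaza $20,855 + $1,565 = $22,420; Riverside Interchange $20,855 + $41,435 = $62,290; Lower Reservoir $20,855 + $96,510 = $117,365; Ashcroft Annex $20,855 + $95,590 = $116,445.

Upper Terminal: $48,500 · Summit Corridor: $23,980 · Winslow Plaza: $22,420 · Riverside Interchange: $62,290 · Lower Reservoir: $117,365 · Ashcroft Annex: $116,445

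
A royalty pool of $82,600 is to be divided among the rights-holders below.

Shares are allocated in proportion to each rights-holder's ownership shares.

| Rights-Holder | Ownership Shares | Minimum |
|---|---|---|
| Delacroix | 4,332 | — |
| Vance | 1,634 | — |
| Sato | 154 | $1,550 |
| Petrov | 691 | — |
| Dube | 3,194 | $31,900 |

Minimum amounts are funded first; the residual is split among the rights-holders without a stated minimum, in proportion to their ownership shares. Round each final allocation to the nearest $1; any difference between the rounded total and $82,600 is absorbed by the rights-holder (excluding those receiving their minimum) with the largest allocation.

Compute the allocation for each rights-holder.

Guaranteed amounts: Sato $1,550; Dube $31,900. Balance $49,150.
Balance split over remaining ownership shares 6,657: Delacroix 31,984.05 → $31,984; Vance 12,064.16 → $12,064; Petrov 5,101.80 → $5,102.

Delacroix: $31,984; Vance: $12,064; Sato: $1,550; Petrov: $5,102; Dube: $31,900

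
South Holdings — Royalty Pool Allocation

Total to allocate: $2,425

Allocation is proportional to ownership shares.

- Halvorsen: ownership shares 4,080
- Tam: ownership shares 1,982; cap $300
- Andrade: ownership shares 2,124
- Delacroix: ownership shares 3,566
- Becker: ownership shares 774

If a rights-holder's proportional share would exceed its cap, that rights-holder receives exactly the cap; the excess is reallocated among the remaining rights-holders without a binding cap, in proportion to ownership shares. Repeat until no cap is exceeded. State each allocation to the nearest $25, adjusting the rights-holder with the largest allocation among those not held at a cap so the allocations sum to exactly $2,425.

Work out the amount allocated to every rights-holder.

Ownership shares total: 12,526.
Proportional shares (ignoring caps): Halvorsen 789.88; Tam 383.71; Andrade 411.20; Delacroix 690.37; Becker 149.84.
Capped: Tam ($300); balance $2,125 reallocated over remaining ownership shares 10,544.
Redistributed shares: Halvorsen 822.27 → $825; Andrade 428.06 → $425; Delacroix 718.68 → $725; Becker 155.99 → $150.

Halvorsen: $825 · Tam: $300 · Andrade: $425 · Delacroix: $725 · Becker: $150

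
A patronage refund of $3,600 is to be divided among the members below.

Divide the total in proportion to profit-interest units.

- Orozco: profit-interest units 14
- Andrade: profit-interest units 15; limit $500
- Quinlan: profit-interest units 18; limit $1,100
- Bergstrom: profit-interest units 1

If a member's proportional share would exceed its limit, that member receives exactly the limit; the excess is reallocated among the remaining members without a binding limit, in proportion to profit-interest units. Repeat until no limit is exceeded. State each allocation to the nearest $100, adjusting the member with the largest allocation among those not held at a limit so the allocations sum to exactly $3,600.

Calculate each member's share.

Orozco: $1,900 · Andrade: $500 · Quinlan: $1,100 · Bergstrom: $100

Profit-interest units total: 48.
Proportional shares (ignoring caps): Orozco 1,050.00; Andrade 1,125.00; Quinlan 1,350.00; Bergstrom 75.00.
Cap binds for Andrade ($500), Quinlan ($1,100); remaining pool $2,000 reallocated over remaining profit-interest units 15.
Shares after redistribution: Orozco 1,866.67 → $1,900; Bergstrom 133.33 → $100.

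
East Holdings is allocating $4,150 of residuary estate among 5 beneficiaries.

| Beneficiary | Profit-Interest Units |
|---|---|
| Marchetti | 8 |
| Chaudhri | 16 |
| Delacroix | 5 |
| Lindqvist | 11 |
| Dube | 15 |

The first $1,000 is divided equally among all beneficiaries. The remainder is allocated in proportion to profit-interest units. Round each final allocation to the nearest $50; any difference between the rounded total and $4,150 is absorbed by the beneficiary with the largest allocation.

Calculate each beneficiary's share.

Marchetti: $650 | Chaudhri: $1,100 | Delacroix: $500 | Lindqvist: $850 | Dube: $1,050

Equal tier: $1,000 ÷ 5 = $200 apiece.
Remainder $3,150 by profit-interest units (total 55): Marchetti 458.18 → $450; Chaudhri 916.36 → $900; Delacroix 286.36 → $300; Lindqvist 630.00 → $650; Dube 859.09 → $850.
Totals: Marchetti $200 + $450 = $650; Chaudhri $200 + $900 = $1,100; Delacroix $200 + $300 = $500; Lindqvist $200 + $650 = $850; Dube $200 + $850 = $1,050.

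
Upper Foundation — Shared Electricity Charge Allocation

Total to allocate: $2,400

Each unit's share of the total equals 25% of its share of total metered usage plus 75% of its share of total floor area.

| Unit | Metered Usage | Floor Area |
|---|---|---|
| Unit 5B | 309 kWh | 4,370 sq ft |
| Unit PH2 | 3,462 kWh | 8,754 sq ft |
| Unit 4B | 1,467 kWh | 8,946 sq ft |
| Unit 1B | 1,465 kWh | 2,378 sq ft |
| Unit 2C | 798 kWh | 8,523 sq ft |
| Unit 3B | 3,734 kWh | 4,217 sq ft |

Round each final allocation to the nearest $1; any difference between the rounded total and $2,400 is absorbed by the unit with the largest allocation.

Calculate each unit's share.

Totals — metered usage 11,235, floor area 37,188.
Combined weights (25% metered usage + 75% floor area): Unit 5B 0.0950; Unit PH2 0.2536; Unit 4B 0.2131; Unit 1B 0.0806; Unit 2C 0.1896; Unit 3B 0.1681.
Unrounded shares: Unit 5B 228.02; Unit PH2 608.60; Unit 4B 511.36; Unit 1B 193.34; Unit 2C 455.15; Unit 3B 403.53.
At nearest $1: Unit 5B $228; Unit PH2 $609; Unit 4B $511; Unit 1B $193; Unit 2C $455; Unit 3B $404. Sum = $2,400.
Sum already equals the total — no adjustment.

Unit 5B: $228 | Unit PH2: $609 | Unit 4B: $511 | Unit 1B: $193 | Unit 2C: $455 | Unit 3B: $404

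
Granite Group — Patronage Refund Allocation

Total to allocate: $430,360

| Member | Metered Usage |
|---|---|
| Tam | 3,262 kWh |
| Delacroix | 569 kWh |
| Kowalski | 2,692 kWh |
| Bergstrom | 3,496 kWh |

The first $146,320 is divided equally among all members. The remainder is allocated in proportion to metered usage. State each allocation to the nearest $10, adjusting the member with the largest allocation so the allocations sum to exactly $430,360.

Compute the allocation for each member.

Tam: $129,060 · Delacroix: $52,710 · Kowalski: $112,900 · Bergstrom: $135,690

First tranche $146,320 split equally: $36,580 each.
Remainder $284,040 by metered usage (total 10,019): Tam 92,478.14 → $92,480; Delacroix 16,131.23 → $16,130; Kowalski 76,318.56 → $76,320; Bergstrom 99,112.07 → $99,110.
Totals: Tam $36,580 + $92,480 = $129,060; Delacroix $36,580 + $16,130 = $52,710; Kowalski $36,580 + $76,320 = $112,900; Bergstrom $36,580 + $99,110 = $135,690.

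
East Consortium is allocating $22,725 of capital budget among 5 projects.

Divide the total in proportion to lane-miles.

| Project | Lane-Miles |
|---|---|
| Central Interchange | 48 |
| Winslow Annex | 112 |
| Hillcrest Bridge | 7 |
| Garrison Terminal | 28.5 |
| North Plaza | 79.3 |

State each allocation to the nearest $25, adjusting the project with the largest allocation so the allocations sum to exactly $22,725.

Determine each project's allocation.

Combined lane-miles = 274.8.
Proportional shares: Central Interchange 48/274.8 × $22,725 = 3,969.43; Winslow Annex 112/274.8 × $22,725 = 9,262.01; Hillcrest Bridge 7/274.8 × $22,725 = 578.88; Garrison Terminal 28.5/274.8 × $22,725 = 2,356.85; North Plaza 79.3/274.8 × $22,725 = 6,557.83.
After rounding ($25): Central Interchange $3,975; Winslow Annex $9,250; Hillcrest Bridge $575; Garrison Terminal $2,350; North Plaza $6,550. Sum = $22,700.
Difference $22,725 − $22,700 = +$25 applied to largest allocation (Winslow Annex): Winslow Annex becomes $9,275.

Central Interchange: $3,975 | Winslow Annex: $9,275 | Hillcrest Bridge: $575 | Garrison Terminal: $2,350 | North Plaza: $6,550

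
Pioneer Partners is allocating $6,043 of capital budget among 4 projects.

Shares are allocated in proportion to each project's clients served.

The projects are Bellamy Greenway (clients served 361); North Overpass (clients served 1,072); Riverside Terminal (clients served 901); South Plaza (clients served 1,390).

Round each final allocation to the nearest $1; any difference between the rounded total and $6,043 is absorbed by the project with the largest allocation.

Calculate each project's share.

Total clients served = 3,724.
Pro-rata amounts: Bellamy Greenway 361/3,724 × $6,043 = 585.80; North Overpass 1,072/3,724 × $6,043 = 1,739.55; Riverside Terminal 901/3,724 × $6,043 = 1,462.07; South Plaza 1,390/3,724 × $6,043 = 2,255.58.
After rounding ($1): Bellamy Greenway $586; North Overpass $1,740; Riverside Terminal $1,462; South Plaza $2,256. Sum = $6,044.
Difference $6,043 − $6,044 = −$1 applied to largest allocation (South Plaza): South Plaza becomes $2,255.

Bellamy Greenway: $586 | North Overpass: $1,740 | Riverside Terminal: $1,462 | South Plaza: $2,255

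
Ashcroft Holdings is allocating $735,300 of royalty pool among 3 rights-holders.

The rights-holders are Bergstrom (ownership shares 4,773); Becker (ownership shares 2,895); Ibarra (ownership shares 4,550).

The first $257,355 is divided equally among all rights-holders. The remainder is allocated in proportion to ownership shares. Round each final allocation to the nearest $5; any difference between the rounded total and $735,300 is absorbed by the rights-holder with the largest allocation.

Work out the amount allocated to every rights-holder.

Bergstrom: $272,500; Becker: $199,030; Ibarra: $263,770

Equal tier: $257,355 ÷ 3 = $85,785 apiece.
Remainder $477,945 by ownership shares (total 12,218): Bergstrom 186,710.71 → $186,710; Becker 113,246.91 → $113,245; Ibarra 177,987.38 → $177,985.
Rounding difference +$5 on remainder applied to Bergstrom.
Totals: Bergstrom $85,785 + $186,715 = $272,500; Becker $85,785 + $113,245 = $199,030; Ibarra $85,785 + $177,985 = $263,770.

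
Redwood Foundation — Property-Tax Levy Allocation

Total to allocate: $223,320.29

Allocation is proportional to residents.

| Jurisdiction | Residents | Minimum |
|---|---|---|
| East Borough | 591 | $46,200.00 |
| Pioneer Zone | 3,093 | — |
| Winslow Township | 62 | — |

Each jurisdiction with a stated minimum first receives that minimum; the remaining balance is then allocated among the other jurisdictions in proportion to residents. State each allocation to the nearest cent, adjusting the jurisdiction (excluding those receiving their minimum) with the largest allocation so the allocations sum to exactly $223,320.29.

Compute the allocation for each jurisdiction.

Fund the minimums — East Borough $46,200.00. Residual $177,120.29.
Residual split over remaining residents 3,155: Pioneer Zone 173,639.6377 → $173,639.64; Winslow Township 3,480.6523 → $3,480.65.

East Borough: $46,200.00; Pioneer Zone: $173,639.64; Winslow Township: $3,480.65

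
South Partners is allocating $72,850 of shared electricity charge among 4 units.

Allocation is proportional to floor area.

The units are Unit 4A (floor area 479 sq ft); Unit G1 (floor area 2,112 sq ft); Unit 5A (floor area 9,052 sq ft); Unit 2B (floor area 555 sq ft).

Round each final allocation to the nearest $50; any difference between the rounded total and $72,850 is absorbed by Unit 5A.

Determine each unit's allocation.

Unit 4A: $2,850 | Unit G1: $12,600 | Unit 5A: $54,100 | Unit 2B: $3,300

Sum of floor area: 12,198.
Unrounded shares: Unit 4A 479/12,198 × $72,850 = 2,860.73; Unit G1 2,112/12,198 × $72,850 = 12,613.48; Unit 5A 9,052/12,198 × $72,850 = 54,061.17; Unit 2B 555/12,198 × $72,850 = 3,314.62.
Rounded to nearest $50: Unit 4A $2,850; Unit G1 $12,600; Unit 5A $54,050; Unit 2B $3,300. Sum = $72,800.
Difference $72,850 − $72,800 = +$50 applied to Unit 5A: Unit 5A becomes $54,100.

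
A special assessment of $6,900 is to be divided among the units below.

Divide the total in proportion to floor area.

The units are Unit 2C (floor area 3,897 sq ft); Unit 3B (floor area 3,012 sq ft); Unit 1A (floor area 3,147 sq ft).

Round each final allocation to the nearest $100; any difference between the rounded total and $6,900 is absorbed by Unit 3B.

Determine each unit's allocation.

Total floor area = 10,056.
Unrounded shares: Unit 2C 3,897/10,056 × $6,900 = 2,673.96; Unit 3B 3,012/10,056 × $6,900 = 2,066.71; Unit 1A 3,147/10,056 × $6,900 = 2,159.34.
After rounding ($100): Unit 2C $2,700; Unit 3B $2,100; Unit 1A $2,200. Sum = $7,000.
Difference $6,900 − $7,000 = −$100 applied to Unit 3B: Unit 3B becomes $2,000.

Unit 2C: $2,700 | Unit 3B: $2,000 | Unit 1A: $2,200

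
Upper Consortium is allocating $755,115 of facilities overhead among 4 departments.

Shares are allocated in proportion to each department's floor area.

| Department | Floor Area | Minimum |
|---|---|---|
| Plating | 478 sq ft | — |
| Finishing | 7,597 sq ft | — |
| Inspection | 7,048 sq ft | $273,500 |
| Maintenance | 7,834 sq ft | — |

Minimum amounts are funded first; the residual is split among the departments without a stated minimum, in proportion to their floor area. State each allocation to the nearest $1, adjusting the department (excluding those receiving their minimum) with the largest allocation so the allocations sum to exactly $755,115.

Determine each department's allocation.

Plating: $14,471 · Finishing: $229,985 · Inspection: $273,500 · Maintenance: $237,159

Guaranteed amounts: Inspection $273,500. Residual $481,615.
Residual split over remaining floor area 15,909: Plating 14,470.55 → $14,471; Finishing 229,984.86 → $229,985; Maintenance 237,159.59 → $237,160.
Rounding difference −$1 applied to Maintenance → $237,159.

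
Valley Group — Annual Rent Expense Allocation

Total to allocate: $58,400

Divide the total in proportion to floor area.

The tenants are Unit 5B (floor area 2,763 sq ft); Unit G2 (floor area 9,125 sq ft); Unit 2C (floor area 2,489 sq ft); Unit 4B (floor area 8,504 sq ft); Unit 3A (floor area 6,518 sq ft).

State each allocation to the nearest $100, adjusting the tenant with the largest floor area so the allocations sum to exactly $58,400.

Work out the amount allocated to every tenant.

Unit 5B: $5,500 | Unit G2: $18,200 | Unit 2C: $4,900 | Unit 4B: $16,900 | Unit 3A: $12,900

Total floor area = 2,763 + 9,125 + 2,489 + 8,504 + 6,518 = 29,399.
Unrounded shares: Unit 5B 5,488.59; Unit G2 18,126.47; Unit 2C 4,944.30; Unit 4B 16,892.87; Unit 3A 12,947.76.
At nearest $100: Unit 5B $5,500; Unit G2 $18,100; Unit 2C $4,900; Unit 4B $16,900; Unit 3A $12,900. Sum = $58,300.
Difference $58,400 − $58,300 = +$100 applied to largest floor area (Unit G2): Unit G2 becomes $18,200.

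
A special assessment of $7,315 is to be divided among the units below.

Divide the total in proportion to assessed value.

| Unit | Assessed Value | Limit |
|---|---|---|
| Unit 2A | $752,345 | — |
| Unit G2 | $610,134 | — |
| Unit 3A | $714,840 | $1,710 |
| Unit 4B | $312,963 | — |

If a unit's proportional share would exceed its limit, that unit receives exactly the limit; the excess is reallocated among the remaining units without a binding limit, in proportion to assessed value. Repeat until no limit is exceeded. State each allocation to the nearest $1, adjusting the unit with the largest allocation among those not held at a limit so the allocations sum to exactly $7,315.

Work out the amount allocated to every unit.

Unit 2A: $2,517 · Unit G2: $2,041 · Unit 3A: $1,710 · Unit 4B: $1,047

Sum of assessed value: 2,390,282.
Pro-rata shares before constraints: Unit 2A 2,302.41; Unit G2 1,867.20; Unit 3A 2,187.63; Unit 4B 957.76.
Cap binds for Unit 3A ($1,710); residual $5,605 reallocated over remaining assessed value 1,675,442.
Remaining shares: Unit 2A 2,516.88 → $2,517; Unit G2 2,041.13 → $2,041; Unit 4B 1,046.98 → $1,047.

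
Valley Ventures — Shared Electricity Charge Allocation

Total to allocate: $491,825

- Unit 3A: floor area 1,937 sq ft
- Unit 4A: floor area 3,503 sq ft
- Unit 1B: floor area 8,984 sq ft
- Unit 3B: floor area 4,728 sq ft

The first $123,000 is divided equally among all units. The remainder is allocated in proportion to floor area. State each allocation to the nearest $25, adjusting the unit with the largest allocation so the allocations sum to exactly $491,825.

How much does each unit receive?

$123,000 shared equally gives $30,750 per unit.
Remainder $368,825 by floor area (total 19,152): Unit 3A 37,302.32 → $37,300; Unit 4A 67,460.00 → $67,450; Unit 1B 173,011.89 → $173,000; Unit 3B 91,050.78 → $91,050.
Rounding difference +$25 on remainder applied to Unit 1B.
Totals: Unit 3A $30,750 + $37,300 = $68,050; Unit 4A $30,750 + $67,450 = $98,200; Unit 1B $30,750 + $173,025 = $203,775; Unit 3B $30,750 + $91,050 = $121,800.

Unit 3A: $68,050 | Unit 4A: $98,200 | Unit 1B: $203,775 | Unit 3B: $121,800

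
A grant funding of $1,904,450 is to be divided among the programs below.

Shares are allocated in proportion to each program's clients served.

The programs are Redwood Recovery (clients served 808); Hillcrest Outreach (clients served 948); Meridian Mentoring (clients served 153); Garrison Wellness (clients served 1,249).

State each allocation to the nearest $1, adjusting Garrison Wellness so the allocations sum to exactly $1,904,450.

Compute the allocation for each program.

Redwood Recovery: $487,269 | Hillcrest Outreach: $571,697 | Meridian Mentoring: $92,268 | Garrison Wellness: $753,216

Clients served total: 3,158.
Proportional shares: Redwood Recovery 808/3,158 × $1,904,450 = 487,269.03; Hillcrest Outreach 948/3,158 × $1,904,450 = 571,696.83; Meridian Mentoring 153/3,158 × $1,904,450 = 92,267.53; Garrison Wellness 1,249/3,158 × $1,904,450 = 753,216.61.
Rounded to nearest $1: Redwood Recovery $487,269; Hillcrest Outreach $571,697; Meridian Mentoring $92,268; Garrison Wellness $753,217. Sum = $1,904,451.
Difference $1,904,450 − $1,904,451 = −$1 applied to Garrison Wellness: Garrison Wellness becomes $753,216.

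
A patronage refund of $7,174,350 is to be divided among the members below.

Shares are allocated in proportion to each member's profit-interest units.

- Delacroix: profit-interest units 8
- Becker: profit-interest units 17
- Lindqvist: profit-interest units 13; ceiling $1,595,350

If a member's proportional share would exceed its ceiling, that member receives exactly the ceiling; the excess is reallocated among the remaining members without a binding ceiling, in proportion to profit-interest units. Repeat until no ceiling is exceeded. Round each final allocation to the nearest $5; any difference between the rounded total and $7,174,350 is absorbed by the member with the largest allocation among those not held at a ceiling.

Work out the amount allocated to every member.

Delacroix: $1,785,280 · Becker: $3,793,720 · Lindqvist: $1,595,350

Sum of profit-interest units: 38.
Unconstrained shares: Delacroix 1,510,389.47; Becker 3,209,577.63; Lindqvist 2,454,382.89.
Cap binds for Lindqvist ($1,595,350); residual $5,579,000 reallocated over remaining profit-interest units 25.
Redistributed shares: Delacroix 1,785,280.00 → $1,785,280; Becker 3,793,720.00 → $3,793,720.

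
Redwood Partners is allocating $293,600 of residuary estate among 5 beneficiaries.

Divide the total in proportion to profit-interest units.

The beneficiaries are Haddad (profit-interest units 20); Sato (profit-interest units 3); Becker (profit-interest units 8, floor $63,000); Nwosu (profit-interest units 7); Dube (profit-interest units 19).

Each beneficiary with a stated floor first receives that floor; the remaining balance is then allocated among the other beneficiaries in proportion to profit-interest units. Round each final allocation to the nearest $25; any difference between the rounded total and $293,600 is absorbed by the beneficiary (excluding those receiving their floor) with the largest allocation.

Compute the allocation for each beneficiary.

Haddad: $94,100 · Sato: $14,125 · Becker: $63,000 · Nwosu: $32,950 · Dube: $89,425

Fund the minimums — Becker $63,000. Balance $230,600.
Balance split over remaining profit-interest units 49: Haddad 94,122.45 → $94,125; Sato 14,118.37 → $14,125; Nwosu 32,942.86 → $32,950; Dube 89,416.33 → $89,425.
Rounding difference −$25 applied to Haddad → $94,100.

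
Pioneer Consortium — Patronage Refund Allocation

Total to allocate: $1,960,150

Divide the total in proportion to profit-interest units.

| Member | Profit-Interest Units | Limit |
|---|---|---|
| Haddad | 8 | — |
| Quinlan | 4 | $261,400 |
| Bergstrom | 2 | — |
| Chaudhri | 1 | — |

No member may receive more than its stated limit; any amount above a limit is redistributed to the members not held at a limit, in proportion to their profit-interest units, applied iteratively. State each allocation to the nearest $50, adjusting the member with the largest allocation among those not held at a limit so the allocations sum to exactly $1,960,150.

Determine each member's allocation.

Haddad: $1,235,450 · Quinlan: $261,400 · Bergstrom: $308,850 · Chaudhri: $154,450

Sum of profit-interest units: 15.
Pro-rata shares before constraints: Haddad 1,045,413.33; Quinlan 522,706.67; Bergstrom 261,353.33; Chaudhri 130,676.67.
Held at cap: Quinlan ($261,400); balance $1,698,750 reallocated over remaining profit-interest units 11.
Redistributed shares: Haddad 1,235,454.55 → $1,235,450; Bergstrom 308,863.64 → $308,850; Chaudhri 154,431.82 → $154,450.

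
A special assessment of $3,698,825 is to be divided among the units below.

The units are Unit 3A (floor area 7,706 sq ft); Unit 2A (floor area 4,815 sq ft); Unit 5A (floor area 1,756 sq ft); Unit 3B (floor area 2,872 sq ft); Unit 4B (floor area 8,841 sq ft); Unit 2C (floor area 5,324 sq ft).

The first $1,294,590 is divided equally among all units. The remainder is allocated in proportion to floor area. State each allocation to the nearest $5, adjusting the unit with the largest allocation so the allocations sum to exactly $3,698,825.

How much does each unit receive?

Unit 3A: $807,420 | Unit 2A: $585,450 | Unit 5A: $350,590 | Unit 3B: $436,270 | Unit 4B: $894,560 | Unit 2C: $624,535

Equal tier: $1,294,590 ÷ 6 = $215,765 apiece.
Remainder $2,404,235 by floor area (total 31,314): Unit 3A 591,653.41 → $591,655; Unit 2A 369,687.41 → $369,685; Unit 5A 134,822.66 → $134,825; Unit 3B 220,507.21 → $220,505; Unit 4B 678,796.76 → $678,795; Unit 2C 408,767.55 → $408,770.
Totals: Unit 3A $215,765 + $591,655 = $807,420; Unit 2A $215,765 + $369,685 = $585,450; Unit 5A $215,765 + $134,825 = $350,590; Unit 3B $215,765 + $220,505 = $436,270; Unit 4B $215,765 + $678,795 = $894,560; Unit 2C $215,765 + $408,770 = $624,535.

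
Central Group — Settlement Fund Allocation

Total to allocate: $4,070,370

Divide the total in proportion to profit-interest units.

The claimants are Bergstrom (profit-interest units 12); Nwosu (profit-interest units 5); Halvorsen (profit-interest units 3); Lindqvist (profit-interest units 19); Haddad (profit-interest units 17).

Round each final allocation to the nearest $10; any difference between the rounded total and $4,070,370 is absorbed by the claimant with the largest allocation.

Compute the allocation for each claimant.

Bergstrom: $872,220 · Nwosu: $363,430 · Halvorsen: $218,060 · Lindqvist: $1,381,010 · Haddad: $1,235,650

Combined profit-interest units = 56.
Unrounded shares: Bergstrom 12/56 × $4,070,370 = 872,222.14; Nwosu 5/56 × $4,070,370 = 363,425.89; Halvorsen 3/56 × $4,070,370 = 218,055.54; Lindqvist 19/56 × $4,070,370 = 1,381,018.39; Haddad 17/56 × $4,070,370 = 1,235,648.04.
After rounding ($10): Bergstrom $872,220; Nwosu $363,430; Halvorsen $218,060; Lindqvist $1,381,020; Haddad $1,235,650. Sum = $4,070,380.
Difference $4,070,370 − $4,070,380 = −$10 applied to largest allocation (Lindqvist): Lindqvist becomes $1,381,010.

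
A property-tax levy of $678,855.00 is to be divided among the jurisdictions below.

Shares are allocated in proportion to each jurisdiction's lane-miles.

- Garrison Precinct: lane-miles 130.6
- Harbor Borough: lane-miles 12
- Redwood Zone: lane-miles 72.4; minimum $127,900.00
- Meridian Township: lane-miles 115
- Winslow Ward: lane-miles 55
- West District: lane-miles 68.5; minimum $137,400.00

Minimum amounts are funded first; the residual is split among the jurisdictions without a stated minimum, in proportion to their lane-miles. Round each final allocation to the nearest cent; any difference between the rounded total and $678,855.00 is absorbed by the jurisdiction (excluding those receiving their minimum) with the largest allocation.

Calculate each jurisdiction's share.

Garrison Precinct: $172,777.61 · Harbor Borough: $15,875.43 · Redwood Zone: $127,900.00 · Meridian Township: $152,139.56 · Winslow Ward: $72,762.40 · West District: $137,400.00

Guaranteed amounts: Redwood Zone $127,900.00; West District $137,400.00. Remaining pool $413,555.00.
Remaining pool split over remaining lane-miles 312.6: Garrison Precinct 172,777.6168 → $172,777.62; Harbor Borough 15,875.4319 → $15,875.43; Meridian Township 152,139.5553 → $152,139.56; Winslow Ward 72,762.3960 → $72,762.40.
Rounding difference −$0.01 applied to Garrison Precinct → $172,777.61.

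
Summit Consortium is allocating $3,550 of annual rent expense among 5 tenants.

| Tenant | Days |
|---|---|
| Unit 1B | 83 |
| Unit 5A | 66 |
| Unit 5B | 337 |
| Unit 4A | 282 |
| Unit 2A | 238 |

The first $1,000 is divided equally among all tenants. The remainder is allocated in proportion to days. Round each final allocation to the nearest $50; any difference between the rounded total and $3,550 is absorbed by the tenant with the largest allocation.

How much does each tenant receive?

$1,000 shared equally gives $200 per tenant.
Remainder $2,550 by days (total 1,006): Unit 1B 210.39 → $200; Unit 5A 167.30 → $150; Unit 5B 854.22 → $850; Unit 4A 714.81 → $700; Unit 2A 603.28 → $600.
Rounding difference +$50 on remainder applied to Unit 5B.
Totals: Unit 1B $200 + $200 = $400; Unit 5A $200 + $150 = $350; Unit 5B $200 + $900 = $1,100; Unit 4A $200 + $700 = $900; Unit 2A $200 + $600 = $800.

Unit 1B: $400 | Unit 5A: $350 | Unit 5B: $1,100 | Unit 4A: $900 | Unit 2A: $800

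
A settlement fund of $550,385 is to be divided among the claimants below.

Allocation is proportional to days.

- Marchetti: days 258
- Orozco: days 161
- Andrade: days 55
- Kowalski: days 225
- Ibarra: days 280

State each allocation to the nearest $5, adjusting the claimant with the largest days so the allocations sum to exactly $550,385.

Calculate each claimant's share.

Days total: 979.
Raw shares: Marchetti 258/979 × $550,385 = 145,045.28; Orozco 161/979 × $550,385 = 90,512.75; Andrade 55/979 × $550,385 = 30,920.51; Kowalski 225/979 × $550,385 = 126,492.98; Ibarra 280/979 × $550,385 = 157,413.48.
After rounding ($5): Marchetti $145,045; Orozco $90,515; Andrade $30,920; Kowalski $126,495; Ibarra $157,415. Sum = $550,390.
Difference $550,385 − $550,390 = −$5 applied to largest days (Ibarra): Ibarra becomes $157,410.

Marchetti: $145,045; Orozco: $90,515; Andrade: $30,920; Kowalski: $126,495; Ibarra: $157,410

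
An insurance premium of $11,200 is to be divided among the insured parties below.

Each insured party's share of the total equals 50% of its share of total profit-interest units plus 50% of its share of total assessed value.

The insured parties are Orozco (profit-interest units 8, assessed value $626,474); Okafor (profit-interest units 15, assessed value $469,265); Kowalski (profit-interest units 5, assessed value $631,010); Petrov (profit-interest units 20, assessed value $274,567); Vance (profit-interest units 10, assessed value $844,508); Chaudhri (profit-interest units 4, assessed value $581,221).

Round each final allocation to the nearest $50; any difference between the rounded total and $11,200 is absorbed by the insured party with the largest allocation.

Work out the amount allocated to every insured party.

Totals — profit-interest units 62, assessed value 3,427,045.
Blended shares (50% profit-interest units + 50% assessed value): Orozco 0.1559; Okafor 0.1894; Kowalski 0.1324; Petrov 0.2013; Vance 0.2039; Chaudhri 0.1171.
Unrounded shares: Orozco 1,746.28; Okafor 2,121.65; Kowalski 1,482.72; Petrov 2,255.11; Vance 2,283.20; Chaudhri 1,311.04.
Rounded to nearest $50: Orozco $1,750; Okafor $2,100; Kowalski $1,500; Petrov $2,250; Vance $2,300; Chaudhri $1,300. Sum = $11,200.
No rounding difference to absorb.

Orozco: $1,750; Okafor: $2,100; Kowalski: $1,500; Petrov: $2,250; Vance: $2,300; Chaudhri: $1,300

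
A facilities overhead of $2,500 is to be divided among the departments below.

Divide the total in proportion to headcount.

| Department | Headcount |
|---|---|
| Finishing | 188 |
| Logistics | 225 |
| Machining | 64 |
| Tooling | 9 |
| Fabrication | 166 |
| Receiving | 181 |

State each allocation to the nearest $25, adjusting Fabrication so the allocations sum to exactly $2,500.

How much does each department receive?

Total headcount = 833.
Raw shares: Finishing 188/833 × $2,500 = 564.23; Logistics 225/833 × $2,500 = 675.27; Machining 64/833 × $2,500 = 192.08; Tooling 9/833 × $2,500 = 27.01; Fabrication 166/833 × $2,500 = 498.20; Receiving 181/833 × $2,500 = 543.22.
Rounded to nearest $25: Finishing $575; Logistics $675; Machining $200; Tooling $25; Fabrication $500; Receiving $550. Sum = $2,525.
Difference $2,500 − $2,525 = −$25 applied to Fabrication: Fabrication becomes $475.

Finishing: $575; Logistics: $675; Machining: $200; Tooling: $25; Fabrication: $475; Receiving: $550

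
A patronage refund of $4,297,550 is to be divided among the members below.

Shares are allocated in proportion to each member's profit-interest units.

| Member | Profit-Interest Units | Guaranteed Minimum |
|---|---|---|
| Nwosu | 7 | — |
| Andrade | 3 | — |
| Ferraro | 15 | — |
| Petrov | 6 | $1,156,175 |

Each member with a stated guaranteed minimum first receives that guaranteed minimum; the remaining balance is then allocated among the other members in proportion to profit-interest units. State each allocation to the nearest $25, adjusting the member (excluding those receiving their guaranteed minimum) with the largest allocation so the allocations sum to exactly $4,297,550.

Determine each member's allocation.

Guaranteed amounts: Petrov $1,156,175. Residual $3,141,375.
Residual split over remaining profit-interest units 25: Nwosu 879,585.00 → $879,575; Andrade 376,965.00 → $376,975; Ferraro 1,884,825.00 → $1,884,825.

Nwosu: $879,575 | Andrade: $376,975 | Ferraro: $1,884,825 | Petrov: $1,156,175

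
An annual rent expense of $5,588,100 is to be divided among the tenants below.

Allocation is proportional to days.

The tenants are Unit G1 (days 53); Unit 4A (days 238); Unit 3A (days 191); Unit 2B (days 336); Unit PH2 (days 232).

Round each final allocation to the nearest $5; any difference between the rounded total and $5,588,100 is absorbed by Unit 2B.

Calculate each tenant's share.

Total days = 1,050.
Pro-rata amounts: Unit G1 53/1,050 × $5,588,100 = 282,066.00; Unit 4A 238/1,050 × $5,588,100 = 1,266,636.00; Unit 3A 191/1,050 × $5,588,100 = 1,016,502.00; Unit 2B 336/1,050 × $5,588,100 = 1,788,192.00; Unit PH2 232/1,050 × $5,588,100 = 1,234,704.00.
Rounded to nearest $5: Unit G1 $282,065; Unit 4A $1,266,635; Unit 3A $1,016,500; Unit 2B $1,788,190; Unit PH2 $1,234,705. Sum = $5,588,095.
Difference $5,588,100 − $5,588,095 = +$5 applied to Unit 2B: Unit 2B becomes $1,788,195.

Unit G1: $282,065 | Unit 4A: $1,266,635 | Unit 3A: $1,016,500 | Unit 2B: $1,788,195 | Unit PH2: $1,234,705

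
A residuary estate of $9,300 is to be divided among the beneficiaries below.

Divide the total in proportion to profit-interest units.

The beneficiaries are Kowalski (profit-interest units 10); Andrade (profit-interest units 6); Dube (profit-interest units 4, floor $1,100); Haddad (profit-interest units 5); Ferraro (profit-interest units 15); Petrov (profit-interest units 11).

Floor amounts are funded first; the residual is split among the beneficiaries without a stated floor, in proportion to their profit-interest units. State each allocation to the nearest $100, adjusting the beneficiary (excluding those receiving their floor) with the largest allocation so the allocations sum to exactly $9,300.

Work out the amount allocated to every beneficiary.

Fund the minimums — Dube $1,100. Residual $8,200.
Residual split over remaining profit-interest units 47: Kowalski 1,744.68 → $1,700; Andrade 1,046.81 → $1,000; Haddad 872.34 → $900; Ferraro 2,617.02 → $2,600; Petrov 1,919.15 → $1,900.
Rounding difference +$100 applied to Ferraro → $2,700.

Kowalski: $1,700 · Andrade: $1,000 · Dube: $1,100 · Haddad: $900 · Ferraro: $2,700 · Petrov: $1,900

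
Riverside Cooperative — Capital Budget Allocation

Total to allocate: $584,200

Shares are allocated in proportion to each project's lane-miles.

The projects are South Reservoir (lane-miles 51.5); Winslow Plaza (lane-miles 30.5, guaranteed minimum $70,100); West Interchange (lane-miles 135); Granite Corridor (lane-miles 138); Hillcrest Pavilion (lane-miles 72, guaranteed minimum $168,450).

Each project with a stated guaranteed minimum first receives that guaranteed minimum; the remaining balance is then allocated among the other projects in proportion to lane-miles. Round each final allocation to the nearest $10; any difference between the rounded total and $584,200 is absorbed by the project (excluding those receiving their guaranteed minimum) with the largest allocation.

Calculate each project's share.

South Reservoir: $54,860 · Winslow Plaza: $70,100 · West Interchange: $143,800 · Granite Corridor: $146,990 · Hillcrest Pavilion: $168,450

Fund the minimums — Winslow Plaza $70,100; Hillcrest Pavilion $168,450. Balance $345,650.
Balance split over remaining lane-miles 324.5: South Reservoir 54,856.63 → $54,860; West Interchange 143,798.92 → $143,800; Granite Corridor 146,994.45 → $146,990.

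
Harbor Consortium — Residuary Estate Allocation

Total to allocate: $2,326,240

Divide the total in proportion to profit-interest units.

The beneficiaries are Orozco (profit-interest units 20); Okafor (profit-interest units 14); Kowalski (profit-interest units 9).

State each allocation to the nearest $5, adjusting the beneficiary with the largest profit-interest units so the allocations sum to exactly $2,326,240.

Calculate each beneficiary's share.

Orozco: $1,081,975 | Okafor: $757,380 | Kowalski: $486,885

Combined profit-interest units = 43.
Unrounded shares: Orozco 20/43 × $2,326,240 = 1,081,972.09; Okafor 14/43 × $2,326,240 = 757,380.47; Kowalski 9/43 × $2,326,240 = 486,887.44.
Rounded to nearest $5: Orozco $1,081,970; Okafor $757,380; Kowalski $486,885. Sum = $2,326,235.
Difference $2,326,240 − $2,326,235 = +$5 applied to largest profit-interest units (Orozco): Orozco becomes $1,081,975.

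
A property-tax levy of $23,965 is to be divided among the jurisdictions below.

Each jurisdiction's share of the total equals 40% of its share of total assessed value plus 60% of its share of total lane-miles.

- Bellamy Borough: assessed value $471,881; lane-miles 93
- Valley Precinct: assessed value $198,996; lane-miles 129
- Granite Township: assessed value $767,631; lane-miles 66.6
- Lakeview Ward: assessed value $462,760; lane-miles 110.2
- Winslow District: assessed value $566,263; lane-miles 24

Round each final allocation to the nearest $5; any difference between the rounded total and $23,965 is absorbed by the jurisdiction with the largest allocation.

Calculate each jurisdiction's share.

Bellamy Borough: $4,995 · Valley Precinct: $5,160 · Granite Township: $5,245 · Lakeview Ward: $5,550 · Winslow District: $3,015

Assessed value total 2,467,531; lane-miles total 422.8.
Blended shares (40% assessed value + 60% lane-miles): Bellamy Borough 0.2085; Valley Precinct 0.2153; Granite Township 0.2189; Lakeview Ward 0.2314; Winslow District 0.1259.
Proportional shares: Bellamy Borough 4,996.03; Valley Precinct 5,160.23; Granite Township 5,247.13; Lakeview Ward 5,545.55; Winslow District 3,016.07.
After rounding ($5): Bellamy Borough $4,995; Valley Precinct $5,160; Granite Township $5,245; Lakeview Ward $5,545; Winslow District $3,015. Sum = $23,960.
Difference $23,965 − $23,960 = +$5 applied to largest allocation (Lakeview Ward): Lakeview Ward becomes $5,550.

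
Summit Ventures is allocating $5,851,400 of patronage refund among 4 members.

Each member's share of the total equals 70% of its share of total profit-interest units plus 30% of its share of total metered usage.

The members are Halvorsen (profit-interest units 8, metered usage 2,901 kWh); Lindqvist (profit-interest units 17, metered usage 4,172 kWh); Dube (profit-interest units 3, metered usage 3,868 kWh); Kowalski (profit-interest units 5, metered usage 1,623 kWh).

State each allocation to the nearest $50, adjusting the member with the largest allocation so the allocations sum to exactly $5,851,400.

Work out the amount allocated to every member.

Totals — profit-interest units 33, metered usage 12,564.
Blended shares (70% profit-interest units + 30% metered usage): Halvorsen 0.2390; Lindqvist 0.4602; Dube 0.1560; Kowalski 0.1448.
Raw shares: Halvorsen 1,398,287.47; Lindqvist 2,692,954.81; Dube 912,791.98; Kowalski 847,365.74.
After rounding ($50): Halvorsen $1,398,300; Lindqvist $2,692,950; Dube $912,800; Kowalski $847,350. Sum = $5,851,400.
Sum already equals the total — no adjustment.

Halvorsen: $1,398,300 | Lindqvist: $2,692,950 | Dube: $912,800 | Kowalski: $847,350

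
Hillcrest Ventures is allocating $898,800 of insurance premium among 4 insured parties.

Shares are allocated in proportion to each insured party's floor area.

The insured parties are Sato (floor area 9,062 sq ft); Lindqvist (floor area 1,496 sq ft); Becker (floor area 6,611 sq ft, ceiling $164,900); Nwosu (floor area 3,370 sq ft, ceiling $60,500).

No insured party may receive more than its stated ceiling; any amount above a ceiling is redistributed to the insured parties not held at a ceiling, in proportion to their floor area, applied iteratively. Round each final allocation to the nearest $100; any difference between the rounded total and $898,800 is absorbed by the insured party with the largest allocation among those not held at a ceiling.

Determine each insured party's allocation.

Sum of floor area: 20,539.
Pro-rata shares before constraints: Sato 396,559.01; Lindqvist 65,465.93; Becker 289,301.66; Nwosu 147,473.39.
Cap binds for Becker ($164,900), Nwosu ($60,500); balance $673,400 reallocated over remaining floor area 10,558.
Redistributed shares: Sato 577,983.60 → $578,000; Lindqvist 95,416.40 → $95,400.

Sato: $578,000; Lindqvist: $95,400; Becker: $164,900; Nwosu: $60,500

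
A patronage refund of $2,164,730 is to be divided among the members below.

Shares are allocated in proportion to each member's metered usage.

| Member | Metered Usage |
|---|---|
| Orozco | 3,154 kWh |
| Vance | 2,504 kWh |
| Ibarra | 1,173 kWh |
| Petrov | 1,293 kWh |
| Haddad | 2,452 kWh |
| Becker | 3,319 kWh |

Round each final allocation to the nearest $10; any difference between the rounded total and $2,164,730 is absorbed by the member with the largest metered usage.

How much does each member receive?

Orozco: $491,370 · Vance: $390,100 · Ibarra: $182,740 · Petrov: $201,440 · Haddad: $382,000 · Becker: $517,080

Combined metered usage = 13,895.
Unrounded shares: Orozco 3,154/13,895 × $2,164,730 = 491,368.00; Vance 2,504/13,895 × $2,164,730 = 390,103.20; Ibarra 1,173/13,895 × $2,164,730 = 182,744.03; Petrov 1,293/13,895 × $2,164,730 = 201,439.07; Haddad 2,452/13,895 × $2,164,730 = 382,002.01; Becker 3,319/13,895 × $2,164,730 = 517,073.69.
After rounding ($10): Orozco $491,370; Vance $390,100; Ibarra $182,740; Petrov $201,440; Haddad $382,000; Becker $517,070. Sum = $2,164,720.
Difference $2,164,730 − $2,164,720 = +$10 applied to largest metered usage (Becker): Becker becomes $517,080.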